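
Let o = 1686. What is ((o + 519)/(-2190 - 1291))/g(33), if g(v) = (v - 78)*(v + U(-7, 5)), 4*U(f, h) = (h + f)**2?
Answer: 49/118354 ≈ 0.00041401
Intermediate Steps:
U(f, h) = (f + h)**2/4 (U(f, h) = (h + f)**2/4 = (f + h)**2/4)
g(v) = (1 + v)*(-78 + v) (g(v) = (v - 78)*(v + (-7 + 5)**2/4) = (-78 + v)*(v + (1/4)*(-2)**2) = (-78 + v)*(v + (1/4)*4) = (-78 + v)*(v + 1) = (-78 + v)*(1 + v) = (1 + v)*(-78 + v))
((o + 519)/(-2190 - 1291))/g(33) = ((1686 + 519)/(-2190 - 1291))/(-78 + 33**2 - 77*33) = (2205/(-3481))/(-78 + 1089 - 2541) = (2205*(-1/3481))/(-1530) = -2205/3481*(-1/1530) = 49/118354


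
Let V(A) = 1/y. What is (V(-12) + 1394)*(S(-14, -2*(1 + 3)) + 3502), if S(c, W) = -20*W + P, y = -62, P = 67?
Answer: 322286283/62 ≈ 5.1982e+6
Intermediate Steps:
V(A) = -1/62 (V(A) = 1/(-62) = -1/62)
S(c, W) = 67 - 20*W (S(c, W) = -20*W + 67 = 67 - 20*W)
(V(-12) + 1394)*(S(-14, -2*(1 + 3)) + 3502) = (-1/62 + 1394)*((67 - (-40)*(1 + 3)) + 3502) = 86427*((67 - (-40)*4) + 3502)/62 = 86427*((67 - 20*(-8)) + 3502)/62 = 86427*((67 + 160) + 3502)/62 = 86427*(227 + 3502)/62 = (86427/62)*3729 = 322286283/62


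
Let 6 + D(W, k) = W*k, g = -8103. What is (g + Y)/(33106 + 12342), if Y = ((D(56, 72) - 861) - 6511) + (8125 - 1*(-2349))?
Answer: -75/3496 ≈ -0.021453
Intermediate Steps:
D(W, k) = -6 + W*k
Y = 7128 (Y = (((-6 + 56*72) - 861) - 6511) + (8125 - 1*(-2349)) = (((-6 + 4032) - 861) - 6511) + (8125 + 2349) = ((4026 - 861) - 6511) + 10474 = (3165 - 6511) + 10474 = -3346 + 10474 = 7128)
(g + Y)/(33106 + 12342) = (-8103 + 7128)/(33106 + 12342) = -975/45448 = -975*1/45448 = -75/3496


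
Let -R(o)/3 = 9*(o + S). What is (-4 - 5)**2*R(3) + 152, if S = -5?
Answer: 4526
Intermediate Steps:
R(o) = 135 - 27*o (R(o) = -27*(o - 5) = -27*(-5 + o) = -3*(-45 + 9*o) = 135 - 27*o)
(-4 - 5)**2*R(3) + 152 = (-4 - 5)**2*(135 - 27*3) + 152 = (-9)**2*(135 - 81) + 152 = 81*54 + 152 = 4374 + 152 = 4526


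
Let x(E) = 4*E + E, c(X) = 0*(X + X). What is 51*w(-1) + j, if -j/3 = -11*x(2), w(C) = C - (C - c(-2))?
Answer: 330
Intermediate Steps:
c(X) = 0 (c(X) = 0*(2*X) = 0)
x(E) = 5*E
w(C) = 0 (w(C) = C - (C - 1*0) = C - (C + 0) = C - C = 0)
j = 330 (j = -(-33)*5*2 = -(-33)*10 = -3*(-110) = 330)
51*w(-1) + j = 51*0 + 330 = 0 + 330 = 330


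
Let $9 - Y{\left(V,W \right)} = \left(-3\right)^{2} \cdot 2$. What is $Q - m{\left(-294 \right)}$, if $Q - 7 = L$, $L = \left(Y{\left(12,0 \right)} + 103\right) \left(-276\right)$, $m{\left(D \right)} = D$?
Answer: $-25643$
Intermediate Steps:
$Y{\left(V,W \right)} = -9$ ($Y{\left(V,W \right)} = 9 - \left(-3\right)^{2} \cdot 2 = 9 - 9 \cdot 2 = 9 - 18 = -9$)
$L = -25944$ ($L = \left(-9 + 103\right) \left(-276\right) = 94 \left(-276\right) = -25944$)
$Q = -25937$ ($Q = 7 - 25944 = -25937$)
$Q - m{\left(-294 \right)} = -25937 - -294 = -25937 + 294 = -25643$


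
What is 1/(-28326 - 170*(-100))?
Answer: -1/11326 ≈ -8.8292e-5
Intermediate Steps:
1/(-28326 - 170*(-100)) = 1/(-28326 + 17000) = 1/(-11326) = -1/11326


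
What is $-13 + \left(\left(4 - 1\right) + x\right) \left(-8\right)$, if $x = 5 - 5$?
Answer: $-37$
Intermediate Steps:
$x = 0$
$-13 + \left(\left(4 - 1\right) + x\right) \left(-8\right) = -13 + \left(\left(4 - 1\right) + 0\right) \left(-8\right) = -13 + \left(3 + 0\right) \left(-8\right) = -13 + 3 \left(-8\right) = -13 - 24 = -37$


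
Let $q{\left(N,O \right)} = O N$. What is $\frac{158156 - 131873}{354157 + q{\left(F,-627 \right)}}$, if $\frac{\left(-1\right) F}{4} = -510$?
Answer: $- \frac{26283}{924923} \approx -0.028416$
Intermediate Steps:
$F = 2040$ ($F = \left(-4\right) \left(-510\right) = 2040$)
$q{\left(N,O \right)} = N O$
$\frac{158156 - 131873}{354157 + q{\left(F,-627 \right)}} = \frac{158156 - 131873}{354157 + 2040 \left(-627\right)} = \frac{26283}{354157 - 1279080} = \frac{26283}{-924923} = 26283 \left(- \frac{1}{924923}\right) = - \frac{26283}{924923}$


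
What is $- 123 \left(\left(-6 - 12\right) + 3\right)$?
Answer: $1845$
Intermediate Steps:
$- 123 \left(\left(-6 - 12\right) + 3\right) = - 123 \left(-18 + 3\right) = \left(-123\right) \left(-15\right) = 1845$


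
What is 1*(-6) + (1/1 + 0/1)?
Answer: -5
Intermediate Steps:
1*(-6) + (1/1 + 0/1) = -6 + (1*1 + 0*1) = -6 + (1 + 0) = -6 + 1 = -5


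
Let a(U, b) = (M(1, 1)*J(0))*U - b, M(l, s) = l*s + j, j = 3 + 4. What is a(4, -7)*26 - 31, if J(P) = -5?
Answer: -4009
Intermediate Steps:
j = 7
M(l, s) = 7 + l*s (M(l, s) = l*s + 7 = 7 + l*s)
a(U, b) = -b - 40*U (a(U, b) = ((7 + 1*1)*(-5))*U - b = ((7 + 1)*(-5))*U - b = (8*(-5))*U - b = -40*U - b = -b - 40*U)
a(4, -7)*26 - 31 = (-1*(-7) - 40*4)*26 - 31 = (7 - 160)*26 - 31 = -153*26 - 31 = -3978 - 31 = -4009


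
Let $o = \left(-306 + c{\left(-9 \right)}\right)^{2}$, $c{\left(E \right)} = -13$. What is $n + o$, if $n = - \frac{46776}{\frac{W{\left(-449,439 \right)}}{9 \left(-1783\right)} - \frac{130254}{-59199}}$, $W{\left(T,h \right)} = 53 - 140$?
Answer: $\frac{18754209567787}{232815139} \approx 80554.0$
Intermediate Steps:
$W{\left(T,h \right)} = -87$ ($W{\left(T,h \right)} = 53 - 140 = -87$)
$o = 101761$ ($o = \left(-306 - 13\right)^{2} = \left(-319\right)^{2} = 101761$)
$n = - \frac{4937291791992}{232815139}$ ($n = - \frac{46776}{- \frac{87}{9 \left(-1783\right)} - \frac{130254}{-59199}} = - \frac{46776}{- \frac{87}{-16047} - - \frac{43418}{19733}} = - \frac{46776}{\left(-87\right) \left(- \frac{1}{16047}\right) + \frac{43418}{19733}} = - \frac{46776}{\frac{29}{5349} + \frac{43418}{19733}} = - \frac{46776}{\frac{232815139}{105551817}} = \left(-46776\right) \frac{105551817}{232815139} = - \frac{4937291791992}{232815139} \approx -21207.0$)
$n + o = - \frac{4937291791992}{232815139} + 101761 = \frac{18754209567787}{232815139}$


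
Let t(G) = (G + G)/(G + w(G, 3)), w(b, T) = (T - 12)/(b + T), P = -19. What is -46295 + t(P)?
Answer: -13656417/295 ≈ -46293.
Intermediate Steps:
w(b, T) = (-12 + T)/(T + b)
t(G) = 2*G/(G - 9/(3 + G)) (t(G) = (G + G)/(G + (-12 + 3)/(3 + G)) = (2*G)/(G - 9/(3 + G)) = 2*G/(G - 9/(3 + G)))
-46295 + t(P) = -46295 + 2*(-19)*(3 - 19)/(-9 - 19*(3 - 19)) = -46295 + 2*(-19)*(-16)/(-9 - 19*(-16)) = -46295 + 2*(-19)*(-16)/(-9 + 304) = -46295 + 2*(-19)*(-16)/295 = -46295 + 2*(-19)*(1/295)*(-16) = -46295 + 608/295 = -13656417/295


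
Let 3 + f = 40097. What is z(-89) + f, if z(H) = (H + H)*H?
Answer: 55936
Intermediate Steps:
f = 40094 (f = -3 + 40097 = 40094)
z(H) = 2*H**2 (z(H) = (2*H)*H = 2*H**2)
z(-89) + f = 2*(-89)**2 + 40094 = 2*7921 + 40094 = 15842 + 40094 = 55936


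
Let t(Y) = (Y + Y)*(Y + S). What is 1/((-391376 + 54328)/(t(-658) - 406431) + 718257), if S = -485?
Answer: 1097757/788471312501 ≈ 1.3923e-6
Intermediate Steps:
t(Y) = 2*Y*(-485 + Y) (t(Y) = (Y + Y)*(Y - 485) = (2*Y)*(-485 + Y) = 2*Y*(-485 + Y))
1/((-391376 + 54328)/(t(-658) - 406431) + 718257) = 1/((-391376 + 54328)/(2*(-658)*(-485 - 658) - 406431) + 718257) = 1/(-337048/(2*(-658)*(-1143) - 406431) + 718257) = 1/(-337048/(1504188 - 406431) + 718257) = 1/(-337048/1097757 + 718257) = 1/(788471312501/1097757) = 1097757/788471312501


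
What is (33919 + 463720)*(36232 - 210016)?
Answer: -86481695976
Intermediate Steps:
(33919 + 463720)*(36232 - 210016) = 497639*(-173784) = -86481695976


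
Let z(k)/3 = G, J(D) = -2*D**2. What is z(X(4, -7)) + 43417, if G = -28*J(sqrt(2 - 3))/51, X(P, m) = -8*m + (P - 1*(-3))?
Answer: 738033/17 ≈ 43414.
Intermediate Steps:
X(P, m) = 3 + P - 8*m (X(P, m) = -8*m + (P + 3) = -8*m + (3 + P) = 3 + P - 8*m)
G = -56/51 (G = -(-56)*(sqrt(2 - 3))**2/51 = -(-56)*(sqrt(-1))**2*(1/51) = -(-56)*I**2*(1/51) = -(-56)*(-1)*(1/51) = -28*2*(1/51) = -56*1/51 = -56/51 ≈ -1.0980)
z(k) = -56/17 (z(k) = 3*(-56/51) = -56/17)
z(X(4, -7)) + 43417 = -56/17 + 43417 = 738033/17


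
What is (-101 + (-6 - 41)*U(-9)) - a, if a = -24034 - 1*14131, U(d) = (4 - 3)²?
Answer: 38017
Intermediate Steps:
U(d) = 1 (U(d) = 1² = 1)
a = -38165 (a = -24034 - 14131 = -38165)
(-101 + (-6 - 41)*U(-9)) - a = (-101 + (-6 - 41)*1) - 1*(-38165) = (-101 - 47*1) + 38165 = (-101 - 47) + 38165 = -148 + 38165 = 38017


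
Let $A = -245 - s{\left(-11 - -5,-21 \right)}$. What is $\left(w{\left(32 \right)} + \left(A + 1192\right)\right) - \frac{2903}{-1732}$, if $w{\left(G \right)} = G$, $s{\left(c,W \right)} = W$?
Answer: $\frac{1734903}{1732} \approx 1001.7$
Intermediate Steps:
$A = -224$ ($A = -245 - -21 = -245 + 21 = -224$)
$\left(w{\left(32 \right)} + \left(A + 1192\right)\right) - \frac{2903}{-1732} = \left(32 + \left(-224 + 1192\right)\right) - \frac{2903}{-1732} = \left(32 + 968\right) - - \frac{2903}{1732} = 1000 + \frac{2903}{1732} = \frac{1734903}{1732}$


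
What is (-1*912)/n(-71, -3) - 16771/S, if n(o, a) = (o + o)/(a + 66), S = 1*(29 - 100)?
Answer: 45499/71 ≈ 640.83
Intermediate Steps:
S = -71 (S = 1*(-71) = -71)
n(o, a) = 2*o/(66 + a) (n(o, a) = (2*o)/(66 + a) = 2*o/(66 + a))
(-1*912)/n(-71, -3) - 16771/S = (-1*912)/((2*(-71)/(66 - 3))) - 16771/(-71) = -912/(2*(-71)/63) - 16771*(-1/71) = -912/(2*(-71)*(1/63)) + 16771/71 = -912/(-142/63) + 16771/71 = -912*(-63/142) + 16771/71 = 28728/71 + 16771/71 = 45499/71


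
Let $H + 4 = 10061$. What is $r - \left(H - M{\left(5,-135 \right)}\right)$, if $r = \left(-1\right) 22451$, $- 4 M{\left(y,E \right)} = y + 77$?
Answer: $- \frac{65057}{2} \approx -32529.0$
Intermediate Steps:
$H = 10057$ ($H = -4 + 10061 = 10057$)
$M{\left(y,E \right)} = - \frac{77}{4} - \frac{y}{4}$ ($M{\left(y,E \right)} = - \frac{y + 77}{4} = - \frac{77 + y}{4} = - \frac{77}{4} - \frac{y}{4}$)
$r = -22451$
$r - \left(H - M{\left(5,-135 \right)}\right) = -22451 - \left(10057 - \left(- \frac{77}{4} - \frac{5}{4}\right)\right) = -22451 - \left(10057 - - \frac{41}{2}\right) = -22451 - \left(10057 + \frac{41}{2}\right) = -22451 - \frac{20155}{2} = - \frac{65057}{2}$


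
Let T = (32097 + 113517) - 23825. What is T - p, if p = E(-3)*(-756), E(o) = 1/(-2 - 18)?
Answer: 608756/5 ≈ 1.2175e+5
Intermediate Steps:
E(o) = -1/20 (E(o) = 1/(-20) = -1/20)
p = 189/5 (p = -1/20*(-756) = 189/5 ≈ 37.800)
T = 121789 (T = 145614 - 23825 = 121789)
T - p = 121789 - 1*189/5 = 121789 - 189/5 = 608756/5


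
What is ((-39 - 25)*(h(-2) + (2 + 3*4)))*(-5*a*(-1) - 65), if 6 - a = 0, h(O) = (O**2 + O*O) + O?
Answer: 44800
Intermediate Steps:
h(O) = O + 2*O**2 (h(O) = (O**2 + O**2) + O = 2*O**2 + O = O + 2*O**2)
a = 6 (a = 6 - 1*0 = 6 + 0 = 6)
((-39 - 25)*(h(-2) + (2 + 3*4)))*(-5*a*(-1) - 65) = ((-39 - 25)*(-2*(1 + 2*(-2)) + (2 + 3*4)))*(-5*6*(-1) - 65) = (-64*(-2*(1 - 4) + (2 + 12)))*(-30*(-1) - 65) = (-64*(-2*(-3) + 14))*(30 - 65) = -64*(6 + 14)*(-35) = -64*20*(-35) = -1280*(-35) = 44800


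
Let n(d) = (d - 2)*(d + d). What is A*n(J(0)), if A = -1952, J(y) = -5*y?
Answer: 0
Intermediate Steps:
n(d) = 2*d*(-2 + d) (n(d) = (-2 + d)*(2*d) = 2*d*(-2 + d))
A*n(J(0)) = -3904*(-5*0)*(-2 - 5*0) = -3904*0*(-2 + 0) = -3904*0*(-2) = -1952*0 = 0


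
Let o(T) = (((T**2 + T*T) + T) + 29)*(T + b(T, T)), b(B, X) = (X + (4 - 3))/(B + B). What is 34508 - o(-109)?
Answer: 283848386/109 ≈ 2.6041e+6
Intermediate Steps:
b(B, X) = (1 + X)/(2*B) (b(B, X) = (X + 1)/((2*B)) = (1 + X)*(1/(2*B)) = (1 + X)/(2*B))
o(T) = (T + (1 + T)/(2*T))*(29 + T + 2*T**2) (o(T) = (((T**2 + T*T) + T) + 29)*(T + (1 + T)/(2*T)) = (((T**2 + T**2) + T) + 29)*(T + (1 + T)/(2*T)) = ((2*T**2 + T) + 29)*(T + (1 + T)/(2*T)) = ((T + 2*T**2) + 29)*(T + (1 + T)/(2*T)) = (29 + T + 2*T**2)*(T + (1 + T)/(2*T)) = (T + (1 + T)/(2*T))*(29 + T + 2*T**2))
34508 - o(-109) = 34508 - (15 + 2*(-109)**2 + 2*(-109)**3 + (29/2)/(-109) + (61/2)*(-109)) = 34508 - (15 + 2*11881 + 2*(-1295029) + (29/2)*(-1/109) - 6649/2) = 34508 - (15 + 23762 - 2590058 - 29/218 - 6649/2) = 34508 - 1*(-280087014/109) = 34508 + 280087014/109 = 283848386/109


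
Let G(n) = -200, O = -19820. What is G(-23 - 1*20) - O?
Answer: 19620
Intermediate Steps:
G(-23 - 1*20) - O = -200 - 1*(-19820) = -200 + 19820 = 19620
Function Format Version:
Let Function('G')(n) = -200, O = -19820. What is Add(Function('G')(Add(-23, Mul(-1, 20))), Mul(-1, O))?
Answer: 19620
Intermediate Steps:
Add(Function('G')(Add(-23, Mul(-1, 20))), Mul(-1, O)) = Add(-200, Mul(-1, -19820)) = Add(-200, 19820) = 19620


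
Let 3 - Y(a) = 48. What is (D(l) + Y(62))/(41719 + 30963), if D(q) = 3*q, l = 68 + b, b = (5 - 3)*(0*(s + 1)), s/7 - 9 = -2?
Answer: 159/72682 ≈ 0.0021876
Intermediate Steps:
s = 49 (s = 63 + 7*(-2) = 63 - 14 = 49)
Y(a) = -45 (Y(a) = 3 - 1*48 = 3 - 48 = -45)
b = 0 (b = (5 - 3)*(0*(49 + 1)) = 2*(0*50) = 2*0 = 0)
l = 68 (l = 68 + 0 = 68)
(D(l) + Y(62))/(41719 + 30963) = (3*68 - 45)/(41719 + 30963) = (204 - 45)/72682 = 159*(1/72682) = 159/72682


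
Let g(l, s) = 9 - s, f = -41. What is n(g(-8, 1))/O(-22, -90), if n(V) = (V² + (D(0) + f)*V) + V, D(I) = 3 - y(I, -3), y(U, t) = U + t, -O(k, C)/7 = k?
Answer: -104/77 ≈ -1.3506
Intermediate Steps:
O(k, C) = -7*k
D(I) = 6 - I (D(I) = 3 - (I - 3) = 3 - (-3 + I) = 3 + (3 - I) = 6 - I)
n(V) = V² - 34*V (n(V) = (V² + ((6 - 1*0) - 41)*V) + V = (V² + ((6 + 0) - 41)*V) + V = (V² + (6 - 41)*V) + V = (V² - 35*V) + V = V² - 34*V)
n(g(-8, 1))/O(-22, -90) = ((9 - 1*1)*(-34 + (9 - 1*1)))/((-7*(-22))) = ((9 - 1)*(-34 + (9 - 1)))/154 = (8*(-34 + 8))*(1/154) = (8*(-26))*(1/154) = -208*1/154 = -104/77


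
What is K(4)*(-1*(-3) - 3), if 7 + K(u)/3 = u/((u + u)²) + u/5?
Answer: 0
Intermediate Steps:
K(u) = -21 + 3/(4*u) + 3*u/5 (K(u) = -21 + 3*(u/((u + u)²) + u/5) = -21 + 3*(u/((2*u)²) + u*(⅕)) = -21 + 3*(u/((4*u²)) + u/5) = -21 + 3*(u*(1/(4*u²)) + u/5) = -21 + 3*(1/(4*u) + u/5) = -21 + (3/(4*u) + 3*u/5) = -21 + 3/(4*u) + 3*u/5)
K(4)*(-1*(-3) - 3) = ((3/20)*(5 + 4*4*(-35 + 4))/4)*(-1*(-3) - 3) = ((3/20)*(¼)*(5 + 4*4*(-31)))*(3 - 3) = ((3/20)*(¼)*(5 - 496))*0 = ((3/20)*(¼)*(-491))*0 = -1473/80*0 = 0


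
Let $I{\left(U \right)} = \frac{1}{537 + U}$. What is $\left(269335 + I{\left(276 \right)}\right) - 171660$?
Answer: $\frac{79409776}{813} \approx 97675.0$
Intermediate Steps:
$\left(269335 + I{\left(276 \right)}\right) - 171660 = \left(269335 + \frac{1}{537 + 276}\right) - 171660 = \left(269335 + \frac{1}{813}\right) - 171660 = \frac{218969356}{813} - 171660 = \frac{79409776}{813}$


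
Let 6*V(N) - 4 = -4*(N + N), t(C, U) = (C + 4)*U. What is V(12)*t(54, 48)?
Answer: -42688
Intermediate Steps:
t(C, U) = U*(4 + C) (t(C, U) = (4 + C)*U = U*(4 + C))
V(N) = ⅔ - 4*N/3 (V(N) = ⅔ + (-4*(N + N))/6 = ⅔ + (-8*N)/6 = ⅔ - 4*N/3)
V(12)*t(54, 48) = (⅔ - 4/3*12)*(48*(4 + 54)) = (⅔ - 16)*(48*58) = -46/3*2784 = -42688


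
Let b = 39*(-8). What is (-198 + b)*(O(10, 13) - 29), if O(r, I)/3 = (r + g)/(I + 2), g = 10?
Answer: 12750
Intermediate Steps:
O(r, I) = 3*(10 + r)/(2 + I) (O(r, I) = 3*((r + 10)/(I + 2)) = 3*((10 + r)/(2 + I)) = 3*(10 + r)/(2 + I))
b = -312
(-198 + b)*(O(10, 13) - 29) = (-198 - 312)*(3*(10 + 10)/(2 + 13) - 29) = -510*(3*20/15 - 29) = -510*(3*(1/15)*20 - 29) = -510*(4 - 29) = -510*(-25) = 12750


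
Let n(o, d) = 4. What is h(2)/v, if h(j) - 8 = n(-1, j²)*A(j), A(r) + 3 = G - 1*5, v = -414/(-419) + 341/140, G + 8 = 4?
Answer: -2346400/200839 ≈ -11.683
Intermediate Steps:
G = -4 (G = -8 + 4 = -4)
v = 200839/58660 (v = -414*(-1/419) + 341*(1/140) = 414/419 + 341/140 = 200839/58660 ≈ 3.4238)
A(r) = -12 (A(r) = -3 + (-4 - 1*5) = -3 + (-4 - 5) = -3 - 9 = -12)
h(j) = -40 (h(j) = 8 + 4*(-12) = 8 - 48 = -40)
h(2)/v = -40/200839/58660 = -40*58660/200839 = -2346400/200839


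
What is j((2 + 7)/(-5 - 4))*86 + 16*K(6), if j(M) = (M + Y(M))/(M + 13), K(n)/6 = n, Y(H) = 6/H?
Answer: 3155/6 ≈ 525.83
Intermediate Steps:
K(n) = 6*n
j(M) = (M + 6/M)/(13 + M) (j(M) = (M + 6/M)/(M + 13) = (M + 6/M)/(13 + M))
j((2 + 7)/(-5 - 4))*86 + 16*K(6) = ((6 + ((2 + 7)/(-5 - 4))**2)/((((2 + 7)/(-5 - 4)))*(13 + (2 + 7)/(-5 - 4))))*86 + 16*(6*6) = ((6 + (9/(-9))**2)/(((9/(-9)))*(13 + 9/(-9))))*86 + 16*36 = ((6 + (9*(-1/9))**2)/(((9*(-1/9)))*(13 + 9*(-1/9))))*86 + 576 = ((6 + (-1)**2)/((-1)*(13 - 1)))*86 + 576 = -1*(6 + 1)/12*86 + 576 = -1*1/12*7*86 + 576 = -7/12*86 + 576 = -301/6 + 576 = 3155/6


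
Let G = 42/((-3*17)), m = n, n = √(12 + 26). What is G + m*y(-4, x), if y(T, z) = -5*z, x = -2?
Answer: -14/17 + 10*√38 ≈ 60.821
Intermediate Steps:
n = √38 ≈ 6.1644
m = √38 ≈ 6.1644
G = -14/17 (G = 42/(-51) = 42*(-1/51) = -14/17 ≈ -0.82353)
G + m*y(-4, x) = -14/17 + √38*(-5*(-2)) = -14/17 + √38*10 = -14/17 + 10*√38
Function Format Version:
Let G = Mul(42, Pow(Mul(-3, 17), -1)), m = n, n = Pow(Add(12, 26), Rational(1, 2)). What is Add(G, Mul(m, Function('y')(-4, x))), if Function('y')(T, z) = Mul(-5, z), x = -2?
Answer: Add(Rational(-14, 17), Mul(10, Pow(38, Rational(1, 2)))) ≈ 60.821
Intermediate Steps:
n = Pow(38, Rational(1, 2)) ≈ 6.1644
m = Pow(38, Rational(1, 2)) ≈ 6.1644
G = Rational(-14, 17) (G = Mul(42, Pow(-51, -1)) = Mul(42, Rational(-1, 51)) = Rational(-14, 17) ≈ -0.82353)
Add(G, Mul(m, Function('y')(-4, x))) = Add(Rational(-14, 17), Mul(Pow(38, Rational(1, 2)), Mul(-5, -2))) = Add(Rational(-14, 17), Mul(Pow(38, Rational(1, 2)), 10)) = Add(Rational(-14, 17), Mul(10, Pow(38, Rational(1, 2))))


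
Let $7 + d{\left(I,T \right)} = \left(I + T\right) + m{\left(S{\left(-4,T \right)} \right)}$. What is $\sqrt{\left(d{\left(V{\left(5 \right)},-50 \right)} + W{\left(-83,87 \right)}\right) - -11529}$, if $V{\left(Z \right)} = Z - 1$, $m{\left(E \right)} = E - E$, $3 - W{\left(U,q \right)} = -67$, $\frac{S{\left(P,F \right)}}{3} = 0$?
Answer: $\sqrt{11546} \approx 107.45$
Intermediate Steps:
$S{\left(P,F \right)} = 0$ ($S{\left(P,F \right)} = 3 \cdot 0 = 0$)
$W{\left(U,q \right)} = 70$ ($W{\left(U,q \right)} = 3 - -67 = 3 + 67 = 70$)
$m{\left(E \right)} = 0$
$V{\left(Z \right)} = -1 + Z$ ($V{\left(Z \right)} = Z - 1 = -1 + Z$)
$d{\left(I,T \right)} = -7 + I + T$ ($d{\left(I,T \right)} = -7 + \left(\left(I + T\right) + 0\right) = -7 + \left(I + T\right) = -7 + I + T$)
$\sqrt{\left(d{\left(V{\left(5 \right)},-50 \right)} + W{\left(-83,87 \right)}\right) - -11529} = \sqrt{\left(\left(-7 + \left(-1 + 5\right) - 50\right) + 70\right) - -11529} = \sqrt{\left(\left(-7 + 4 - 50\right) + 70\right) + 11529} = \sqrt{\left(-53 + 70\right) + 11529} = \sqrt{17 + 11529} = \sqrt{11546}$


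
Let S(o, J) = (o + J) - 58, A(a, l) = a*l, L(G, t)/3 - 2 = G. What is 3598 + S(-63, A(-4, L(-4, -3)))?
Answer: 3501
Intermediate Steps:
L(G, t) = 6 + 3*G
S(o, J) = -58 + J + o (S(o, J) = (J + o) - 58 = -58 + J + o)
3598 + S(-63, A(-4, L(-4, -3))) = 3598 + (-58 - 4*(6 + 3*(-4)) - 63) = 3598 + (-58 - 4*(6 - 12) - 63) = 3598 + (-58 - 4*(-6) - 63) = 3598 + (-58 + 24 - 63) = 3598 - 97 = 3501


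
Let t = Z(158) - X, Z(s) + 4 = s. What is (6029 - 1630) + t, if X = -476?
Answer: 5029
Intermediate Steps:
Z(s) = -4 + s
t = 630 (t = (-4 + 158) - 1*(-476) = 154 + 476 = 630)
(6029 - 1630) + t = (6029 - 1630) + 630 = 4399 + 630 = 5029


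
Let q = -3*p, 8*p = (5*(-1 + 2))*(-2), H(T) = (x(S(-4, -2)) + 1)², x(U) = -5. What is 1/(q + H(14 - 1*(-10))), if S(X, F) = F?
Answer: 4/79 ≈ 0.050633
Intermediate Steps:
H(T) = 16 (H(T) = (-5 + 1)² = (-4)² = 16)
p = -5/4 (p = ((5*(-1 + 2))*(-2))/8 = ((5*1)*(-2))/8 = (5*(-2))/8 = (⅛)*(-10) = -5/4 ≈ -1.2500)
q = 15/4 (q = -3*(-5/4) = 15/4 ≈ 3.7500)
1/(q + H(14 - 1*(-10))) = 1/(15/4 + 16) = 1/(79/4) = 4/79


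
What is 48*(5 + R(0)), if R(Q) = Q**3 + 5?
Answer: 480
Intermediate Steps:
R(Q) = 5 + Q**3
48*(5 + R(0)) = 48*(5 + (5 + 0**3)) = 48*(5 + (5 + 0)) = 48*(5 + 5) = 48*10 = 480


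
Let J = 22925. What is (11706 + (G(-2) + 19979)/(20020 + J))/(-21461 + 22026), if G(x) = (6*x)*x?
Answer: 502734173/24263925 ≈ 20.719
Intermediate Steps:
G(x) = 6*x**2
(11706 + (G(-2) + 19979)/(20020 + J))/(-21461 + 22026) = (11706 + (6*(-2)**2 + 19979)/(20020 + 22925))/(-21461 + 22026) = (11706 + (6*4 + 19979)/42945)/565 = (11706 + (24 + 19979)*(1/42945))*(1/565) = (11706 + 20003*(1/42945))*(1/565) = (11706 + 20003/42945)*(1/565) = (502734173/42945)*(1/565) = 502734173/24263925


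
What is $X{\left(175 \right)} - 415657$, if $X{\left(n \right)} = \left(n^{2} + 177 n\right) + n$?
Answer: $-353882$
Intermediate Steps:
$X{\left(n \right)} = n^{2} + 178 n$
$X{\left(175 \right)} - 415657 = 175 \left(178 + 175\right) - 415657 = 175 \cdot 353 - 415657 = 61775 - 415657 = -353882$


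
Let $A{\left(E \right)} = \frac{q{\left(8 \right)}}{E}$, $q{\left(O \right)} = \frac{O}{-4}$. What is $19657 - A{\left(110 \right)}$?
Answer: $\frac{1081136}{55} \approx 19657.0$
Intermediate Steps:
$q{\left(O \right)} = - \frac{O}{4}$ ($q{\left(O \right)} = O \left(- \frac{1}{4}\right) = - \frac{O}{4}$)
$A{\left(E \right)} = - \frac{2}{E}$ ($A{\left(E \right)} = \frac{\left(- \frac{1}{4}\right) 8}{E} = - \frac{2}{E}$)
$19657 - A{\left(110 \right)} = 19657 - - \frac{2}{110} = 19657 - \left(-2\right) \frac{1}{110} = 19657 - - \frac{1}{55} = 19657 + \frac{1}{55} = \frac{1081136}{55}$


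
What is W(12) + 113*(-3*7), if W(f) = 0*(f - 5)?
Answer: -2373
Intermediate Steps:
W(f) = 0 (W(f) = 0*(-5 + f) = 0)
W(12) + 113*(-3*7) = 0 + 113*(-3*7) = 0 + 113*(-21) = 0 - 2373 = -2373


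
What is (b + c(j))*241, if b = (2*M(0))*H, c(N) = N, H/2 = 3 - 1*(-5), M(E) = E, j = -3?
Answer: -723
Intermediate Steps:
H = 16 (H = 2*(3 - 1*(-5)) = 2*(3 + 5) = 2*8 = 16)
b = 0 (b = (2*0)*16 = 0*16 = 0)
(b + c(j))*241 = (0 - 3)*241 = -3*241 = -723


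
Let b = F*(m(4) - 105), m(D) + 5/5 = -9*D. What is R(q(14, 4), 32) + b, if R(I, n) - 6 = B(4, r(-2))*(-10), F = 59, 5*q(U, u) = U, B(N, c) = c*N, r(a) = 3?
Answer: -8492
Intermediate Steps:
m(D) = -1 - 9*D
B(N, c) = N*c
q(U, u) = U/5
R(I, n) = -114 (R(I, n) = 6 + (4*3)*(-10) = 6 + 12*(-10) = 6 - 120 = -114)
b = -8378 (b = 59*((-1 - 9*4) - 105) = 59*((-1 - 36) - 105) = 59*(-37 - 105) = 59*(-142) = -8378)
R(q(14, 4), 32) + b = -114 - 8378 = -8492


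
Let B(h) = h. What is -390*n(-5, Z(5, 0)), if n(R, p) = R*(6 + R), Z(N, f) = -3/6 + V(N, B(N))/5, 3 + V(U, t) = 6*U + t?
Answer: 1950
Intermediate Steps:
V(U, t) = -3 + t + 6*U (V(U, t) = -3 + (6*U + t) = -3 + (t + 6*U) = -3 + t + 6*U)
Z(N, f) = -11/10 + 7*N/5 (Z(N, f) = -3/6 + (-3 + N + 6*N)/5 = -3*1/6 + (-3 + 7*N)*(1/5) = -1/2 + (-3/5 + 7*N/5) = -11/10 + 7*N/5)
-390*n(-5, Z(5, 0)) = -(-1950)*(6 - 5) = -(-1950) = -390*(-5) = 1950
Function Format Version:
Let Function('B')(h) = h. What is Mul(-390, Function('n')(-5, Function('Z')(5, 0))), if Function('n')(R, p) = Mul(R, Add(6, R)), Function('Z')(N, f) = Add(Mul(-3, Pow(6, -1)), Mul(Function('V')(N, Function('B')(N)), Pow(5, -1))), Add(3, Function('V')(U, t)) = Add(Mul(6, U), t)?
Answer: 1950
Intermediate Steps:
Function('V')(U, t) = Add(-3, t, Mul(6, U)) (Function('V')(U, t) = Add(-3, Add(Mul(6, U), t)) = Add(-3, Add(t, Mul(6, U))) = Add(-3, t, Mul(6, U)))
Function('Z')(N, f) = Add(Rational(-11, 10), Mul(Rational(7, 5), N)) (Function('Z')(N, f) = Add(Mul(-3, Pow(6, -1)), Mul(Add(-3, N, Mul(6, N)), Pow(5, -1))) = Add(Mul(-3, Rational(1, 6)), Mul(Add(-3, Mul(7, N)), Rational(1, 5))) = Add(Rational(-1, 2), Add(Rational(-3, 5), Mul(Rational(7, 5), N))) = Add(Rational(-11, 10), Mul(Rational(7, 5), N)))
Mul(-390, Function('n')(-5, Function('Z')(5, 0))) = Mul(-390, Mul(-5, Add(6, -5))) = Mul(-390, Mul(-5, 1)) = Mul(-390, -5) = 1950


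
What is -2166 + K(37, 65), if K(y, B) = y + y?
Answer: -2092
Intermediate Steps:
K(y, B) = 2*y
-2166 + K(37, 65) = -2166 + 2*37 = -2166 + 74 = -2092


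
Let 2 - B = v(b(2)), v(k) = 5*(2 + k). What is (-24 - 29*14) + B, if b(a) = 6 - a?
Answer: -458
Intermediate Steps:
v(k) = 10 + 5*k
B = -28 (B = 2 - (10 + 5*(6 - 1*2)) = 2 - (10 + 5*(6 - 2)) = 2 - (10 + 5*4) = 2 - (10 + 20) = 2 - 1*30 = 2 - 30 = -28)
(-24 - 29*14) + B = (-24 - 29*14) - 28 = (-24 - 406) - 28 = -430 - 28 = -458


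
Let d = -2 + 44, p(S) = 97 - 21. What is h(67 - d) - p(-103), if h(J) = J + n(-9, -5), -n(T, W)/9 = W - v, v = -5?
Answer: -51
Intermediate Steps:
n(T, W) = -45 - 9*W (n(T, W) = -9*(W - 1*(-5)) = -9*(W + 5) = -9*(5 + W) = -45 - 9*W)
p(S) = 76
d = 42
h(J) = J (h(J) = J + (-45 - 9*(-5)) = J + (-45 + 45) = J + 0 = J)
h(67 - d) - p(-103) = (67 - 1*42) - 1*76 = (67 - 42) - 76 = 25 - 76 = -51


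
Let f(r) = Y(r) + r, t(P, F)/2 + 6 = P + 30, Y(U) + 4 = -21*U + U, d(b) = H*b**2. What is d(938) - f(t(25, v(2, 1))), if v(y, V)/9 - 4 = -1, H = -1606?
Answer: -1413027598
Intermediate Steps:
v(y, V) = 27 (v(y, V) = 36 + 9*(-1) = 36 - 9 = 27)
d(b) = -1606*b**2
Y(U) = -4 - 20*U (Y(U) = -4 + (-21*U + U) = -4 - 20*U)
t(P, F) = 48 + 2*P (t(P, F) = -12 + 2*(P + 30) = -12 + 2*(30 + P) = -12 + (60 + 2*P) = 48 + 2*P)
f(r) = -4 - 19*r (f(r) = (-4 - 20*r) + r = -4 - 19*r)
d(938) - f(t(25, v(2, 1))) = -1606*938**2 - (-4 - 19*(48 + 2*25)) = -1606*879844 - (-4 - 19*(48 + 50)) = -1413029464 - (-4 - 19*98) = -1413029464 - (-4 - 1862) = -1413029464 - 1*(-1866) = -1413029464 + 1866 = -1413027598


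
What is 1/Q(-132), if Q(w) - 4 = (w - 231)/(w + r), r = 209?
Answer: -7/5 ≈ -1.4000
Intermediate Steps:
Q(w) = 4 + (-231 + w)/(209 + w) (Q(w) = 4 + (w - 231)/(w + 209) = 4 + (-231 + w)/(209 + w))
1/Q(-132) = 1/(5*(121 - 132)/(209 - 132)) = 1/(5*(-11)/77) = 1/(5*(1/77)*(-11)) = 1/(-5/7) = -7/5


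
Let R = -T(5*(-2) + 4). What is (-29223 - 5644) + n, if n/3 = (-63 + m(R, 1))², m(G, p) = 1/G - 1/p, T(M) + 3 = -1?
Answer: -362797/16 ≈ -22675.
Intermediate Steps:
T(M) = -4 (T(M) = -3 - 1 = -4)
R = 4 (R = -1*(-4) = 4)
m(G, p) = 1/G - 1/p
n = 195075/16 (n = 3*(-63 + (1 - 1*4)/(4*1))² = 3*(-63 + (¼)*1*(1 - 4))² = 3*(-63 + (¼)*1*(-3))² = 3*(-63 - ¾)² = 3*(-255/4)² = 3*(65025/16) = 195075/16 ≈ 12192.)
(-29223 - 5644) + n = (-29223 - 5644) + 195075/16 = -34867 + 195075/16 = -362797/16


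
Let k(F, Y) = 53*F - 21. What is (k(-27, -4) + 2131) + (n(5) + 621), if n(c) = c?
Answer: 1305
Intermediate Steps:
k(F, Y) = -21 + 53*F
(k(-27, -4) + 2131) + (n(5) + 621) = ((-21 + 53*(-27)) + 2131) + (5 + 621) = ((-21 - 1431) + 2131) + 626 = (-1452 + 2131) + 626 = 679 + 626 = 1305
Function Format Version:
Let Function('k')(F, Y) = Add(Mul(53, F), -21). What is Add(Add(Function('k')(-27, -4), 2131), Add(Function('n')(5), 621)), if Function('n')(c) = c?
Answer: 1305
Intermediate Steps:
Function('k')(F, Y) = Add(-21, Mul(53, F))
Add(Add(Function('k')(-27, -4), 2131), Add(Function('n')(5), 621)) = Add(Add(Add(-21, Mul(53, -27)), 2131), Add(5, 621)) = Add(Add(Add(-21, -1431), 2131), 626) = Add(Add(-1452, 2131), 626) = Add(679, 626) = 1305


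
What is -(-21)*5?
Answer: 105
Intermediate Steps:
-(-21)*5 = -1*(-105) = 105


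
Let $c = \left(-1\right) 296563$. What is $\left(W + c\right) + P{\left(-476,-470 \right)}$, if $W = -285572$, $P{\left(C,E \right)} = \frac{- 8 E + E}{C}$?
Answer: $- \frac{19792825}{34} \approx -5.8214 \cdot 10^{5}$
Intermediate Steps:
$P{\left(C,E \right)} = - \frac{7 E}{C}$ ($P{\left(C,E \right)} = \frac{\left(-7\right) E}{C} = - \frac{7 E}{C}$)
$c = -296563$
$\left(W + c\right) + P{\left(-476,-470 \right)} = \left(-285572 - 296563\right) - - \frac{3290}{-476} = -582135 - \left(-3290\right) \left(- \frac{1}{476}\right) = -582135 - \frac{235}{34} = - \frac{19792825}{34}$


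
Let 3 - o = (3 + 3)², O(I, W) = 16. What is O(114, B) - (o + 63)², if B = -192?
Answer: -884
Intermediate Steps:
o = -33 (o = 3 - (3 + 3)² = 3 - 1*6² = 3 - 1*36 = 3 - 36 = -33)
O(114, B) - (o + 63)² = 16 - (-33 + 63)² = 16 - 1*30² = 16 - 1*900 = 16 - 900 = -884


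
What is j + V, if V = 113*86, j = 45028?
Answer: 54746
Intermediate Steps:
V = 9718
j + V = 45028 + 9718 = 54746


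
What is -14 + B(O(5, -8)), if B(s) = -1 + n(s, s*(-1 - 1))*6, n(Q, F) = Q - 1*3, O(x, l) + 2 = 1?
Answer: -39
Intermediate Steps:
O(x, l) = -1 (O(x, l) = -2 + 1 = -1)
n(Q, F) = -3 + Q (n(Q, F) = Q - 3 = -3 + Q)
B(s) = -19 + 6*s (B(s) = -1 + (-3 + s)*6 = -1 + (-18 + 6*s) = -19 + 6*s)
-14 + B(O(5, -8)) = -14 + (-19 + 6*(-1)) = -14 + (-19 - 6) = -14 - 25 = -39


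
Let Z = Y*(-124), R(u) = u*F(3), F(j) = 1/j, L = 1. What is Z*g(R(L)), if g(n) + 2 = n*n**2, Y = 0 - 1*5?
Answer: -32860/27 ≈ -1217.0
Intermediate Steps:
Y = -5 (Y = 0 - 5 = -5)
R(u) = u/3
g(n) = -2 + n**3 (g(n) = -2 + n*n**2 = -2 + n**3)
Z = 620 (Z = -5*(-124) = 620)
Z*g(R(L)) = 620*(-2 + ((1/3)*1)**3) = 620*(-2 + (1/3)**3) = 620*(-2 + 1/27) = 620*(-53/27) = -32860/27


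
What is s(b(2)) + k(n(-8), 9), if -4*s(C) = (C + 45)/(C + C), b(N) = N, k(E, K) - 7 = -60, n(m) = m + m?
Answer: -895/16 ≈ -55.938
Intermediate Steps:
n(m) = 2*m
k(E, K) = -53 (k(E, K) = 7 - 60 = -53)
s(C) = -(45 + C)/(8*C) (s(C) = -(C + 45)/(4*(C + C)) = -(45 + C)/(4*(2*C)) = -(45 + C)*1/(2*C)/4 = -(45 + C)/(8*C))
s(b(2)) + k(n(-8), 9) = (1/8)*(-45 - 1*2)/2 - 53 = (1/8)*(1/2)*(-45 - 2) - 53 = (1/8)*(1/2)*(-47) - 53 = -47/16 - 53 = -895/16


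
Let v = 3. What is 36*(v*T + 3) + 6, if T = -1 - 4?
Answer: -426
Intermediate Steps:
T = -5
36*(v*T + 3) + 6 = 36*(3*(-5) + 3) + 6 = 36*(-15 + 3) + 6 = 36*(-12) + 6 = -432 + 6 = -426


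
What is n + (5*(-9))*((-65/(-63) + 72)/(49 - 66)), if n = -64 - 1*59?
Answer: 8368/119 ≈ 70.319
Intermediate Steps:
n = -123 (n = -64 - 59 = -123)
n + (5*(-9))*((-65/(-63) + 72)/(49 - 66)) = -123 + (5*(-9))*((-65/(-63) + 72)/(49 - 66)) = -123 - 45*(-65*(-1/63) + 72)/(-17) = -123 - 45*(65/63 + 72)*(-1)/17 = -123 - 23005*(-1)/(7*17) = -123 - 45*(-4601/1071) = -123 + 23005/119 = 8368/119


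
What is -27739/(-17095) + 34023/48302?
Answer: 1921472363/825722690 ≈ 2.3270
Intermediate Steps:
-27739/(-17095) + 34023/48302 = -27739*(-1/17095) + 34023*(1/48302) = 27739/17095 + 34023/48302 = 1921472363/825722690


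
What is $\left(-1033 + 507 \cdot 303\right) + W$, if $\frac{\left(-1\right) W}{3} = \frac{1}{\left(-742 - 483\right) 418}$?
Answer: $\frac{78132685403}{512050} \approx 1.5259 \cdot 10^{5}$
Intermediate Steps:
$W = \frac{3}{512050}$ ($W = - \frac{3}{\left(-742 - 483\right) 418} = - \frac{3}{\left(-1225\right) 418} = - \frac{3}{-512050} = \left(-3\right) \left(- \frac{1}{512050}\right) = \frac{3}{512050} \approx 5.8588 \cdot 10^{-6}$)
$\left(-1033 + 507 \cdot 303\right) + W = \left(-1033 + 507 \cdot 303\right) + \frac{3}{512050} = \left(-1033 + 153621\right) + \frac{3}{512050} = 152588 + \frac{3}{512050} = \frac{78132685403}{512050}$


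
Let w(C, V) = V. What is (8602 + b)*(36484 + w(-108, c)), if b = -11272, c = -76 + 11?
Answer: -97238730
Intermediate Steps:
c = -65
(8602 + b)*(36484 + w(-108, c)) = (8602 - 11272)*(36484 - 65) = -2670*36419 = -97238730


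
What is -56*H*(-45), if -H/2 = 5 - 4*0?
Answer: -25200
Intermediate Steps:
H = -10 (H = -2*(5 - 4*0) = -2*(5 + 0) = -2*5 = -10)
-56*H*(-45) = -56*(-10)*(-45) = 560*(-45) = -25200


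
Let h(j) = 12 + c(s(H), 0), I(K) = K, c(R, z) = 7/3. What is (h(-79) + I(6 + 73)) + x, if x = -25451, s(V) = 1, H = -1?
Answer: -76073/3 ≈ -25358.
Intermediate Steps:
c(R, z) = 7/3 (c(R, z) = 7*(1/3) = 7/3)
h(j) = 43/3 (h(j) = 12 + 7/3 = 43/3)
(h(-79) + I(6 + 73)) + x = (43/3 + (6 + 73)) - 25451 = (43/3 + 79) - 25451 = 280/3 - 25451 = -76073/3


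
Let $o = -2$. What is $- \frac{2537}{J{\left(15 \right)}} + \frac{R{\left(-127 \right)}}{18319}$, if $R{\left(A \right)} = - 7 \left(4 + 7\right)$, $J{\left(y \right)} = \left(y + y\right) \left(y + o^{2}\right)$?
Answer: $- \frac{6645599}{1491690} \approx -4.4551$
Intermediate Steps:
$J{\left(y \right)} = 2 y \left(4 + y\right)$ ($J{\left(y \right)} = \left(y + y\right) \left(y + \left(-2\right)^{2}\right) = 2 y \left(y + 4\right) = 2 y \left(4 + y\right)$)
$R{\left(A \right)} = -77$ ($R{\left(A \right)} = \left(-7\right) 11 = -77$)
$- \frac{2537}{J{\left(15 \right)}} + \frac{R{\left(-127 \right)}}{18319} = - \frac{2537}{2 \cdot 15 \left(4 + 15\right)} - \frac{77}{18319} = - \frac{2537}{2 \cdot 15 \cdot 19} - \frac{11}{2617} = - \frac{2537}{570} - \frac{11}{2617} = - \frac{6645599}{1491690}$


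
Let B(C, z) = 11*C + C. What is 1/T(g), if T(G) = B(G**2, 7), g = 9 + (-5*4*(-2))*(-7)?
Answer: 1/881292 ≈ 1.1347e-6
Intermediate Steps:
B(C, z) = 12*C
g = -271 (g = 9 - 20*(-2)*(-7) = 9 + 40*(-7) = 9 - 280 = -271)
T(G) = 12*G**2
1/T(g) = 1/(12*(-271)**2) = 1/(12*73441) = 1/881292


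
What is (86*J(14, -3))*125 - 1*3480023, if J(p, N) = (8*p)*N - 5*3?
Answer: -7253273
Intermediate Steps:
J(p, N) = -15 + 8*N*p (J(p, N) = 8*N*p - 15 = -15 + 8*N*p)
(86*J(14, -3))*125 - 1*3480023 = (86*(-15 + 8*(-3)*14))*125 - 1*3480023 = (86*(-15 - 336))*125 - 3480023 = (86*(-351))*125 - 3480023 = -30186*125 - 3480023 = -3773250 - 3480023 = -7253273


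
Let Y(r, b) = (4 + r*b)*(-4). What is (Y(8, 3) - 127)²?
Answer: 57121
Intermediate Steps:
Y(r, b) = -16 - 4*b*r (Y(r, b) = (4 + b*r)*(-4) = -16 - 4*b*r)
(Y(8, 3) - 127)² = ((-16 - 4*3*8) - 127)² = ((-16 - 96) - 127)² = (-112 - 127)² = (-239)² = 57121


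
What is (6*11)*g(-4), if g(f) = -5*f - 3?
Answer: 1122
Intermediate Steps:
g(f) = -3 - 5*f
(6*11)*g(-4) = (6*11)*(-3 - 5*(-4)) = 66*(-3 + 20) = 66*17 = 1122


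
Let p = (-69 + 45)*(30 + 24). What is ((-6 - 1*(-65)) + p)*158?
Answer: -195446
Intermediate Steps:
p = -1296 (p = -24*54 = -1296)
((-6 - 1*(-65)) + p)*158 = ((-6 - 1*(-65)) - 1296)*158 = ((-6 + 65) - 1296)*158 = (59 - 1296)*158 = -1237*158 = -195446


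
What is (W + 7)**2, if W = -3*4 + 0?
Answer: 25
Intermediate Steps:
W = -12 (W = -12 + 0 = -12)
(W + 7)**2 = (-12 + 7)**2 = (-5)**2 = 25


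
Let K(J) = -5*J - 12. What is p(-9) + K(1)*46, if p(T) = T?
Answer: -791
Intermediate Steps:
K(J) = -12 - 5*J
p(-9) + K(1)*46 = -9 + (-12 - 5*1)*46 = -9 + (-12 - 5)*46 = -9 - 17*46 = -9 - 782 = -791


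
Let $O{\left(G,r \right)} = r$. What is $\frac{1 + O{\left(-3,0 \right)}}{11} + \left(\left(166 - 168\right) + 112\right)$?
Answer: $\frac{1211}{11} \approx 110.09$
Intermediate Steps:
$\frac{1 + O{\left(-3,0 \right)}}{11} + \left(\left(166 - 168\right) + 112\right) = \frac{1 + 0}{11} + \left(\left(166 - 168\right) + 112\right) = \frac{1}{11} \cdot 1 + \left(-2 + 112\right) = \frac{1}{11} + 110 = \frac{1211}{11}$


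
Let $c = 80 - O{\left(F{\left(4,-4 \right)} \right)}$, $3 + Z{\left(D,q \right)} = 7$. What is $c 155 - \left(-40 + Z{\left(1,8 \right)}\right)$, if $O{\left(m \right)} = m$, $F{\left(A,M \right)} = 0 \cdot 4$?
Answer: $12436$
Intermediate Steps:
$Z{\left(D,q \right)} = 4$ ($Z{\left(D,q \right)} = -3 + 7 = 4$)
$F{\left(A,M \right)} = 0$
$c = 80$ ($c = 80 - 0 = 80 + 0 = 80$)
$c 155 - \left(-40 + Z{\left(1,8 \right)}\right) = 80 \cdot 155 + \left(40 - 4\right) = 12400 + \left(40 - 4\right) = 12400 + 36 = 12436$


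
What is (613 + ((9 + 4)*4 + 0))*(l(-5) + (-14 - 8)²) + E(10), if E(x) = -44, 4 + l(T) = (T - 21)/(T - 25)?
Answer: 959197/3 ≈ 3.1973e+5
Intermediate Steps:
l(T) = -4 + (-21 + T)/(-25 + T) (l(T) = -4 + (T - 21)/(T - 25) = -4 + (-21 + T)/(-25 + T))
(613 + ((9 + 4)*4 + 0))*(l(-5) + (-14 - 8)²) + E(10) = (613 + ((9 + 4)*4 + 0))*((79 - 3*(-5))/(-25 - 5) + (-14 - 8)²) - 44 = (613 + (13*4 + 0))*((79 + 15)/(-30) + (-22)²) - 44 = (613 + (52 + 0))*(-1/30*94 + 484) - 44 = (613 + 52)*(-47/15 + 484) - 44 = 665*(7213/15) - 44 = 959329/3 - 44 = 959197/3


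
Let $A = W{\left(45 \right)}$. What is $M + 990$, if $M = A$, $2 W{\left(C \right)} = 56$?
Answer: $1018$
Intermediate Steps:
$W{\left(C \right)} = 28$ ($W{\left(C \right)} = \frac{1}{2} \cdot 56 = 28$)
$A = 28$
$M = 28$
$M + 990 = 28 + 990 = 1018$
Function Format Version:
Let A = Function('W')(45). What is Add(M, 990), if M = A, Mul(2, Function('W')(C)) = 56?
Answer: 1018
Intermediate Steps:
Function('W')(C) = 28 (Function('W')(C) = Mul(Rational(1, 2), 56) = 28)
A = 28
M = 28
Add(M, 990) = Add(28, 990) = 1018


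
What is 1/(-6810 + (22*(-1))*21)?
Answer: -1/7272 ≈ -0.00013751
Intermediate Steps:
1/(-6810 + (22*(-1))*21) = 1/(-6810 - 22*21) = 1/(-6810 - 462) = 1/(-7272) = -1/7272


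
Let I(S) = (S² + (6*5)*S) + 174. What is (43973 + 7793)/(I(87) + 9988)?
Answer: 51766/20341 ≈ 2.5449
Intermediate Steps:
I(S) = 174 + S² + 30*S (I(S) = (S² + 30*S) + 174 = 174 + S² + 30*S)
(43973 + 7793)/(I(87) + 9988) = (43973 + 7793)/((174 + 87² + 30*87) + 9988) = 51766/((174 + 7569 + 2610) + 9988) = 51766/(10353 + 9988) = 51766/20341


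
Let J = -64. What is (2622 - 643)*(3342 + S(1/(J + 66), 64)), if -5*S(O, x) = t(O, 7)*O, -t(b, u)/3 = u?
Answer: 66179739/10 ≈ 6.6180e+6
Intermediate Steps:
t(b, u) = -3*u
S(O, x) = 21*O/5 (S(O, x) = -(-3*7)*O/5 = -(-21)*O/5 = 21*O/5)
(2622 - 643)*(3342 + S(1/(J + 66), 64)) = (2622 - 643)*(3342 + 21/(5*(-64 + 66))) = 1979*(3342 + (21/5)/2) = 1979*(3342 + (21/5)*(½)) = 1979*(3342 + 21/10) = 1979*(33441/10) = 66179739/10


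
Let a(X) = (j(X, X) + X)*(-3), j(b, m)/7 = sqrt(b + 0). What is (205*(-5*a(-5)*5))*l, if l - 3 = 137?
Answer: -10762500 + 15067500*I*sqrt(5) ≈ -1.0762e+7 + 3.3692e+7*I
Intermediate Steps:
l = 140 (l = 3 + 137 = 140)
j(b, m) = 7*sqrt(b) (j(b, m) = 7*sqrt(b + 0) = 7*sqrt(b))
a(X) = -21*sqrt(X) - 3*X (a(X) = (7*sqrt(X) + X)*(-3) = (X + 7*sqrt(X))*(-3) = -21*sqrt(X) - 3*X)
(205*(-5*a(-5)*5))*l = (205*(-5*(-21*I*sqrt(5) - 3*(-5))*5))*140 = (205*(-5*(-21*I*sqrt(5) + 15)*5))*140 = (205*(-5*(15 - 21*I*sqrt(5))*5))*140 = (205*((-75 + 105*I*sqrt(5))*5))*140 = (205*(-375 + 525*I*sqrt(5)))*140 = (-76875 + 107625*I*sqrt(5))*140 = -10762500 + 15067500*I*sqrt(5)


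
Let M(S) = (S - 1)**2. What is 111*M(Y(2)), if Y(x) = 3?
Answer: 444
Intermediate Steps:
M(S) = (-1 + S)**2
111*M(Y(2)) = 111*(-1 + 3)**2 = 111*2**2 = 111*4 = 444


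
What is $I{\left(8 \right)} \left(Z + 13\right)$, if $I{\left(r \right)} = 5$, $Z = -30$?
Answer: $-85$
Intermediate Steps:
$I{\left(8 \right)} \left(Z + 13\right) = 5 \left(-30 + 13\right) = 5 \left(-17\right) = -85$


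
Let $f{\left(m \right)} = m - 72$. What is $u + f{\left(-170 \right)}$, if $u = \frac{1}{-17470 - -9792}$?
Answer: $- \frac{1858077}{7678} \approx -242.0$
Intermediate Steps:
$f{\left(m \right)} = -72 + m$ ($f{\left(m \right)} = m - 72 = -72 + m$)
$u = - \frac{1}{7678}$ ($u = \frac{1}{-17470 + 9792} = \frac{1}{-7678} = - \frac{1}{7678} \approx -0.00013024$)
$u + f{\left(-170 \right)} = - \frac{1}{7678} - 242 = - \frac{1858077}{7678}$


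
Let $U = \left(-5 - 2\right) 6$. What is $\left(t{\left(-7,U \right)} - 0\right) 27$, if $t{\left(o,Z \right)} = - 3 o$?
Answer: $567$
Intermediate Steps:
$U = -42$ ($U = \left(-7\right) 6 = -42$)
$\left(t{\left(-7,U \right)} - 0\right) 27 = \left(\left(-3\right) \left(-7\right) - 0\right) 27 = \left(21 + \left(-13 + 13\right)\right) 27 = \left(21 + 0\right) 27 = 21 \cdot 27 = 567$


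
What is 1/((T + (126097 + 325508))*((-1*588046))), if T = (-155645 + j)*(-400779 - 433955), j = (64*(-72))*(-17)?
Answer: -1/37948315131178906 ≈ -2.6352e-17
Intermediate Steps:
j = 78336 (j = -4608*(-17) = 78336)
T = 64532450806 (T = (-155645 + 78336)*(-400779 - 433955) = -77309*(-834734) = 64532450806)
1/((T + (126097 + 325508))*((-1*588046))) = 1/((64532450806 + (126097 + 325508))*((-1*588046))) = 1/((64532450806 + 451605)*(-588046)) = -1/588046/64532902411 = (1/64532902411)*(-1/588046) = -1/37948315131178906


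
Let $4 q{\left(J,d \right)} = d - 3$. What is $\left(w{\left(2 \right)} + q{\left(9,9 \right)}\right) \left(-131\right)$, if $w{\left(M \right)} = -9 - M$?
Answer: $\frac{2489}{2} \approx 1244.5$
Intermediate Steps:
$q{\left(J,d \right)} = - \frac{3}{4} + \frac{d}{4}$ ($q{\left(J,d \right)} = \frac{d - 3}{4} = \frac{-3 + d}{4} = - \frac{3}{4} + \frac{d}{4}$)
$\left(w{\left(2 \right)} + q{\left(9,9 \right)}\right) \left(-131\right) = \left(\left(-9 - 2\right) + \left(- \frac{3}{4} + \frac{1}{4} \cdot 9\right)\right) \left(-131\right) = \left(\left(-9 - 2\right) + \left(- \frac{3}{4} + \frac{9}{4}\right)\right) \left(-131\right) = \left(-11 + \frac{3}{2}\right) \left(-131\right) = \left(- \frac{19}{2}\right) \left(-131\right) = \frac{2489}{2}$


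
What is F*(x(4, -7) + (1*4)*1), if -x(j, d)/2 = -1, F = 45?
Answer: 270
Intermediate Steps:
x(j, d) = 2 (x(j, d) = -2*(-1) = 2)
F*(x(4, -7) + (1*4)*1) = 45*(2 + (1*4)*1) = 45*(2 + 4*1) = 45*(2 + 4) = 45*6 = 270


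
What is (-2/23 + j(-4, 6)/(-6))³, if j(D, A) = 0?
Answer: -8/12167 ≈ -0.00065752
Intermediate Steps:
(-2/23 + j(-4, 6)/(-6))³ = (-2/23 + 0/(-6))³ = (-2*1/23 + 0*(-⅙))³ = (-2/23 + 0)³ = (-2/23)³ = -8/12167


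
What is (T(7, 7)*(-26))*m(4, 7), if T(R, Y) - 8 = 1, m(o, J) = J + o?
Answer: -2574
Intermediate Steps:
T(R, Y) = 9 (T(R, Y) = 8 + 1 = 9)
(T(7, 7)*(-26))*m(4, 7) = (9*(-26))*(7 + 4) = -234*11 = -2574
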